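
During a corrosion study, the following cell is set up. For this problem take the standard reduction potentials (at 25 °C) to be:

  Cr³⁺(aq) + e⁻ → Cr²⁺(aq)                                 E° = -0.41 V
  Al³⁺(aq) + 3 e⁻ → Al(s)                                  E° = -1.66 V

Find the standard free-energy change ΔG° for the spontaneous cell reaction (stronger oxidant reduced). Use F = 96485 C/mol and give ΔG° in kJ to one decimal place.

-361.8 kJ

Cr³⁺/Cr²⁺ (E° = -0.41 V) is the cathode; Al³⁺/Al (E° = -1.66 V) is the anode, so E°cell = +1.25 V.
Balancing electrons gives n = 3 (lcm of 1 and 3).
ΔG° = −nFE° = −(3)(96485)(+1.25) = -361,819 J = -361.8 kJ.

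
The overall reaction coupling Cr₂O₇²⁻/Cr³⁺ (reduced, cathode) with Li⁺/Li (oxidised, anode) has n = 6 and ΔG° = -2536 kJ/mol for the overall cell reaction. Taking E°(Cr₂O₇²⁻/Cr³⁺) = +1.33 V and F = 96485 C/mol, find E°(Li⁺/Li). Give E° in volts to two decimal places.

-3.05 V

E°cell = −ΔG°/(nF) = −(-2536×10³)/((6)(96485)) = +4.381 V.
Since Cr₂O₇²⁻/Cr³⁺ is the cathode and Li⁺/Li the anode, E°cell = E°(Cr₂O₇²⁻/Cr³⁺) − E°(Li⁺/Li).
So E°(Li⁺/Li) = E°(Cr₂O₇²⁻/Cr³⁺) − E°cell = (+1.33) − (+4.381) = -3.05 V.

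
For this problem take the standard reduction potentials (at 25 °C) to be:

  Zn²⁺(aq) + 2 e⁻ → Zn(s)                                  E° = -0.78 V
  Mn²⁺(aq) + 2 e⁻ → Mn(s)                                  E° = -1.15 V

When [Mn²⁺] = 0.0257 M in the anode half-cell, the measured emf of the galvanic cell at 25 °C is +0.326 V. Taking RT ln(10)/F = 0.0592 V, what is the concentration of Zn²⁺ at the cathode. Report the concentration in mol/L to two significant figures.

Zn²⁺/Zn is the cathode, Mn²⁺/Mn the anode: E°cell = +0.37 V, n = 2.
Overall reaction: Zn²⁺(aq) + Mn(s) → Zn(s) + Mn²⁺(aq); Q = [Mn²⁺]^1/[Zn²⁺]^1.
From E = E° − (0.0592/n) log Q: log Q = (E° − E)·n/0.0592 = (+0.37 − (+0.326))·2/0.0592 = 1.4865.
So 1·log[Zn²⁺] = 1·log(0.0257) − log Q = -1.5901 − (1.4865) = -3.0766; [Zn²⁺] = 10^(-3.0766) ≈ 0.00084 M.

0.00084 M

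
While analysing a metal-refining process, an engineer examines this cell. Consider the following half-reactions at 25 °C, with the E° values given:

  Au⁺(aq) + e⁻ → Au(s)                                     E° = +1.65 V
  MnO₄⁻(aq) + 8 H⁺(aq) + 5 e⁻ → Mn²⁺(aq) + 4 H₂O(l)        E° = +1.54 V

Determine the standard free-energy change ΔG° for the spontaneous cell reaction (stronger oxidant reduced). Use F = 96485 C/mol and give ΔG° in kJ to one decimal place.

Au⁺/Au (E° = +1.65 V) is the cathode; MnO₄⁻/Mn²⁺ (E° = +1.54 V) is the anode, so E°cell = +0.11 V.
Balancing electrons gives n = 5 (lcm of 1 and 5).
ΔG° = −nFE° = −(5)(96485)(+0.11) = -53,067 J = -53.1 kJ.

-53.1 kJ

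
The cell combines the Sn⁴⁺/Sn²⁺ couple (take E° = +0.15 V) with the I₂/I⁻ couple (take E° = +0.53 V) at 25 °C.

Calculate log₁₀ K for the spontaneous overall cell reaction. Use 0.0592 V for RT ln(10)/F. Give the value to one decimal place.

12.8

Cathode: I₂/I⁻; anode: Sn⁴⁺/Sn²⁺. E°cell = +0.38 V, n = 2.
log K = nE°cell / 0.0592 = (2)(+0.38) / 0.0592 = 12.8.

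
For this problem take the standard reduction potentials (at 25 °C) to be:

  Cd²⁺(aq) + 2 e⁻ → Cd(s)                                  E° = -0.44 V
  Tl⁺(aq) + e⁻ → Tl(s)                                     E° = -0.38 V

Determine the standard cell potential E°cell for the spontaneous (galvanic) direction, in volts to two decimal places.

The Tl⁺/Tl couple has the higher reduction potential, so it is the cathode; Cd²⁺/Cd is oxidised at the anode.
E°cell = E°(cathode) − E°(anode) = (-0.38) − (-0.44) = +0.06 V.
Since E°cell > 0, the reaction is spontaneous under standard conditions.

+0.06 V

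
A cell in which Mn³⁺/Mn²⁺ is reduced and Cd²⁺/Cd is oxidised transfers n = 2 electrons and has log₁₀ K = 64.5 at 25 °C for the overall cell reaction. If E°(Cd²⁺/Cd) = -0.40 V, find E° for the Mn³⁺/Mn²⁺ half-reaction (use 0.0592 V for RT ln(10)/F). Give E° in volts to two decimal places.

+1.51 V

E°cell = (0.0592/n)·log K = (0.0592/2)(64.5) = +1.909 V.
Since Mn³⁺/Mn²⁺ is the cathode and Cd²⁺/Cd the anode, E°cell = E°(Mn³⁺/Mn²⁺) − E°(Cd²⁺/Cd).
So E°(Mn³⁺/Mn²⁺) = E°cell + E°(Cd²⁺/Cd) = +1.909 + (-0.40) = +1.51 V.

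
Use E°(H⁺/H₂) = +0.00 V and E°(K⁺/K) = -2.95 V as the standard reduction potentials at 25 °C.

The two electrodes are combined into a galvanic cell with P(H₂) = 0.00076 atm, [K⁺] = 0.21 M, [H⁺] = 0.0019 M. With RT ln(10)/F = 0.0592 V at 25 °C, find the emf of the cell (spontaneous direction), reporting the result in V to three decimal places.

+2.921 V

H⁺/H₂ is the cathode (higher E°), K⁺/K the anode: E°cell = +0.00 − (-2.95) = +2.95 V, n = 2.
Overall: 2 H⁺(aq) + 2 K(s) → H₂(g) + 2 K⁺(aq)
Q = P(H₂)·[K⁺]^2 / ([H⁺]^2); log Q = 0.968.
E = E° − (0.0592/n) log Q = +2.95 − (0.0592/2)(0.968) = +2.921 V.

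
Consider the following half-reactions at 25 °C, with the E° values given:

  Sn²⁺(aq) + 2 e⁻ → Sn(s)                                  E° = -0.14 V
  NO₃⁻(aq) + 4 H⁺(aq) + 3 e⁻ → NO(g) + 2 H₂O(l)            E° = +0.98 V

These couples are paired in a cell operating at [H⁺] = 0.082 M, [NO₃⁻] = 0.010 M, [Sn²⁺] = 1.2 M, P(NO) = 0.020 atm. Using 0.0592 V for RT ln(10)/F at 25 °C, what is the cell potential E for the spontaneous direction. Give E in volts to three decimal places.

NO₃⁻/NO is the cathode (higher E°), Sn²⁺/Sn the anode: E°cell = +0.98 − (-0.14) = +1.12 V, n = 6.
Overall: 2 NO₃⁻(aq) + 8 H⁺(aq) + 3 Sn(s) → 2 NO(g) + 4 H₂O(l) + 3 Sn²⁺(aq)
Q = P(NO)^2·[Sn²⁺]^3 / ([NO₃⁻]^2·[H⁺]^8); log Q = 9.529.
E = E° − (0.0592/n) log Q = +1.12 − (0.0592/6)(9.529) = +1.026 V.

+1.026 V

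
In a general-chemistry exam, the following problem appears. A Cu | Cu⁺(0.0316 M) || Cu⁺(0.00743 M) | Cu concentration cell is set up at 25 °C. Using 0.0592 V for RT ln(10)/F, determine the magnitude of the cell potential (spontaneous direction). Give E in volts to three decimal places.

+0.037 V

For a concentration cell E°cell = 0. The 0.0316 M side is the cathode (reduction is favoured where [Cu⁺] is higher).
With n = 1, E = −(0.0592/1) log([Cu⁺]ₐₙ/[Cu⁺]꜀ₐₜ) = −(0.0592/1) log(0.00743/0.0316) = −(0.0592/1)(-0.629) = +0.037 V.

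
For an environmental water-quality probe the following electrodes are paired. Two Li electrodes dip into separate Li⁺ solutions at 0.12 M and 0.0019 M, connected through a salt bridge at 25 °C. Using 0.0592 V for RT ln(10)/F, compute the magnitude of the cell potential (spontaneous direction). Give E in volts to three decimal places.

+0.107 V

For a concentration cell E°cell = 0. The 0.12 M side is the cathode (reduction is favoured where [Li⁺] is higher).
With n = 1, E = −(0.0592/1) log([Li⁺]ₐₙ/[Li⁺]꜀ₐₜ) = −(0.0592/1) log(0.0019/0.12) = −(0.0592/1)(-1.800) = +0.107 V.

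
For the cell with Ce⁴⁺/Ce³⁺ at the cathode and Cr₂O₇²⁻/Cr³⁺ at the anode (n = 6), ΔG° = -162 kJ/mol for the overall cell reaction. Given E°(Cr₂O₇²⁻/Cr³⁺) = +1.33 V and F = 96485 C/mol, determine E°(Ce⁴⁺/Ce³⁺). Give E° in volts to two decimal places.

+1.61 V

E°cell = −ΔG°/(nF) = −(-162×10³)/((6)(96485)) = +0.280 V.
Since Ce⁴⁺/Ce³⁺ is the cathode and Cr₂O₇²⁻/Cr³⁺ the anode, E°cell = E°(Ce⁴⁺/Ce³⁺) − E°(Cr₂O₇²⁻/Cr³⁺).
So E°(Ce⁴⁺/Ce³⁺) = E°cell + E°(Cr₂O₇²⁻/Cr³⁺) = +0.280 + (+1.33) = +1.61 V.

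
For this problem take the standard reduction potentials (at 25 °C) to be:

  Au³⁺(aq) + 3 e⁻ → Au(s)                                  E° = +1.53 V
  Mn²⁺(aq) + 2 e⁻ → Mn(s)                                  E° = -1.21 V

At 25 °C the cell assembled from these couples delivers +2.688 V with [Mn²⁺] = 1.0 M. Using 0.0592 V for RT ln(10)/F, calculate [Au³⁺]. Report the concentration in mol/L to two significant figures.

0.0023 M

Au³⁺/Au is the cathode, Mn²⁺/Mn the anode: E°cell = +2.74 V, n = 6.
Overall reaction: 2 Au³⁺(aq) + 3 Mn(s) → 2 Au(s) + 3 Mn²⁺(aq); Q = [Mn²⁺]^3/[Au³⁺]^2.
From E = E° − (0.0592/n) log Q: log Q = (E° − E)·n/0.0592 = (+2.74 − (+2.688))·6/0.0592 = 5.2703.
So 2·log[Au³⁺] = 3·log(1) − log Q = 0.0000 − (5.2703) = -5.2703; log[Au³⁺] = -5.2703 / 2 = -2.6351; [Au³⁺] = 10^(-2.6351) ≈ 0.0023 M.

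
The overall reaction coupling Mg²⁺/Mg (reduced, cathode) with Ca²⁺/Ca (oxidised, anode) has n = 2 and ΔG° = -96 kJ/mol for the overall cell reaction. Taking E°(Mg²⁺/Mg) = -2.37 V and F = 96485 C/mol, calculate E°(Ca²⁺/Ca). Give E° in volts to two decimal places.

E°cell = −ΔG°/(nF) = −(-96×10³)/((2)(96485)) = +0.497 V.
Since Mg²⁺/Mg is the cathode and Ca²⁺/Ca the anode, E°cell = E°(Mg²⁺/Mg) − E°(Ca²⁺/Ca).
So E°(Ca²⁺/Ca) = E°(Mg²⁺/Mg) − E°cell = (-2.37) − (+0.497) = -2.87 V.

-2.87 V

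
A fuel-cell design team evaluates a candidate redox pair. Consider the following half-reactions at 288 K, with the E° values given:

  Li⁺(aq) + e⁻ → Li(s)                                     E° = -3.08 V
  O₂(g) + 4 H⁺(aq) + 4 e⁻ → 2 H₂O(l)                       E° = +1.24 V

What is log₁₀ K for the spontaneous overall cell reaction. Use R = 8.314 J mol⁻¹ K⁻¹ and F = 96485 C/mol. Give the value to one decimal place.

Cathode: O₂/H₂O; anode: Li⁺/Li. E°cell = (+1.24) − (-3.08) = +4.32 V, with n = 4.
ΔG° = −nFE° = −RT ln K, so ln K = nFE°/(RT) = (4)(96485)(+4.32) / ((8.314)(288)) = 696.307.
log₁₀ K = 696.307 / ln 10 = 302.4.

302.4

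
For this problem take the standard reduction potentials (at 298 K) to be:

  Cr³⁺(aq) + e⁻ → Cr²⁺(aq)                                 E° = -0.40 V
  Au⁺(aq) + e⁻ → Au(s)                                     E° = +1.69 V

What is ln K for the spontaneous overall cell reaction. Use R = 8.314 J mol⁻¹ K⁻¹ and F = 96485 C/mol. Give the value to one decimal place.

Cathode: Au⁺/Au; anode: Cr³⁺/Cr²⁺. E°cell = (+1.69) − (-0.40) = +2.09 V, with n = 1.
ΔG° = −nFE° = −RT ln K, so ln K = nFE°/(RT) = (1)(96485)(+2.09) / ((8.314)(298)) = 81.392.

81.4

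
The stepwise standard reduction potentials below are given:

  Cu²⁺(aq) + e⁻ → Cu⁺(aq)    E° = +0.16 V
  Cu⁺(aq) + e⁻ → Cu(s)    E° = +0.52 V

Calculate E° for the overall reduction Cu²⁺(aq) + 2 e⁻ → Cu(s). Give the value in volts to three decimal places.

Standard free energies of sequential steps add: ΔG°₃ = ΔG°₁ + ΔG°₂, so n₃E°₃ = n₁E°₁ + n₂E°₂.
E°₃ = (1×+0.16 + 1×+0.52) / 2 = (+0.680) / 2 = +0.340 V.

+0.340 V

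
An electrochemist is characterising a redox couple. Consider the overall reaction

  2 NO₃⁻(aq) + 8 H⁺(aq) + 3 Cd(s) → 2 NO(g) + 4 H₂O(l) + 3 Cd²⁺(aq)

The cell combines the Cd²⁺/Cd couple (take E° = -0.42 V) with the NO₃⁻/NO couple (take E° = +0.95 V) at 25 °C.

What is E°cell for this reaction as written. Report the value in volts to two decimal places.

+1.37 V

The NO₃⁻/NO couple has the higher reduction potential, so it is the cathode; Cd²⁺/Cd is oxidised at the anode.
E°cell = E°(cathode) − E°(anode) = (+0.95) − (-0.42) = +1.37 V.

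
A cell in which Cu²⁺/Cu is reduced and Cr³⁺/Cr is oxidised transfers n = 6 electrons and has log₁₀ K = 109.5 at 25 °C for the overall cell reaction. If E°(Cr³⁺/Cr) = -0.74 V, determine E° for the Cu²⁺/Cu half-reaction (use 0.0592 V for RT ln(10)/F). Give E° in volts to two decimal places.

E°cell = (0.0592/n)·log K = (0.0592/6)(109.5) = +1.080 V.
Since Cu²⁺/Cu is the cathode and Cr³⁺/Cr the anode, E°cell = E°(Cu²⁺/Cu) − E°(Cr³⁺/Cr).
So E°(Cu²⁺/Cu) = E°cell + E°(Cr³⁺/Cr) = +1.080 + (-0.74) = +0.34 V.

+0.34 V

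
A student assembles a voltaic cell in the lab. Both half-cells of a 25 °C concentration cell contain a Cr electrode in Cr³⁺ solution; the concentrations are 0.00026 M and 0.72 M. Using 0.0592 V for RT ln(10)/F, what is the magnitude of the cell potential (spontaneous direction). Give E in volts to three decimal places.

For a concentration cell E°cell = 0. The 0.72 M side is the cathode (reduction is favoured where [Cr³⁺] is higher).
With n = 3, E = −(0.0592/3) log([Cr³⁺]ₐₙ/[Cr³⁺]꜀ₐₜ) = −(0.0592/3) log(0.00026/0.72) = −(0.0592/3)(-3.442) = +0.068 V.

+0.068 V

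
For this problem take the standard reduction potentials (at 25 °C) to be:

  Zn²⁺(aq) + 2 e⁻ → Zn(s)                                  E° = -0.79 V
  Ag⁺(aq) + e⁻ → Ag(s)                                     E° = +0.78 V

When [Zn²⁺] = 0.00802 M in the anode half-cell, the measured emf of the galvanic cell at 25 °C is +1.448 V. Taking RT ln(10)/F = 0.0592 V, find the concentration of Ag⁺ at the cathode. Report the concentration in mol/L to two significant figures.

Ag⁺/Ag is the cathode, Zn²⁺/Zn the anode: E°cell = +1.57 V, n = 2.
Overall reaction: 2 Ag⁺(aq) + Zn(s) → 2 Ag(s) + Zn²⁺(aq); Q = [Zn²⁺]^1/[Ag⁺]^2.
From E = E° − (0.0592/n) log Q: log Q = (E° − E)·n/0.0592 = (+1.57 − (+1.448))·2/0.0592 = 4.1216.
So 2·log[Ag⁺] = 1·log(0.00802) − log Q = -2.0958 − (4.1216) = -6.2174; log[Ag⁺] = -6.2174 / 2 = -3.1087; [Ag⁺] = 10^(-3.1087) ≈ 0.00078 M.

0.00078 M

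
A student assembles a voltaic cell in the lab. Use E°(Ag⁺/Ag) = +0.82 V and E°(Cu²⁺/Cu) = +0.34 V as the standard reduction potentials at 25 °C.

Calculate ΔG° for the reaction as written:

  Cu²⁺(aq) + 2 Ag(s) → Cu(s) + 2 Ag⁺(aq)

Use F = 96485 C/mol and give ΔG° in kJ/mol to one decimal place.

+92.6 kJ/mol

As written, Cu²⁺/Cu is reduced (cathode) and Ag⁺/Ag is oxidised (anode), so E°cell = (+0.34) − (+0.82) = -0.48 V.
Balancing electrons gives n = 2.
ΔG° = −nFE° = −(2)(96485)(-0.48) = 92,626 J = +92.6 kJ/mol.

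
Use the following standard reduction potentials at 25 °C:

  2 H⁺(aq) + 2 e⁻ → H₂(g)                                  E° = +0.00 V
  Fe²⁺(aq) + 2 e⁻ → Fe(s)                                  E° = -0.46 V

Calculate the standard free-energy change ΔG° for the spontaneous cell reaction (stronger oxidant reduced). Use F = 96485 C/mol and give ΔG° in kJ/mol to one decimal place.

H⁺/H₂ (E° = +0.00 V) is the cathode; Fe²⁺/Fe (E° = -0.46 V) is the anode, so E°cell = +0.46 V.
Balancing electrons gives n = 2 (lcm of 2 and 2).
ΔG° = −nFE° = −(2)(96485)(+0.46) = -88,766 J = -88.8 kJ/mol.

-88.8 kJ/mol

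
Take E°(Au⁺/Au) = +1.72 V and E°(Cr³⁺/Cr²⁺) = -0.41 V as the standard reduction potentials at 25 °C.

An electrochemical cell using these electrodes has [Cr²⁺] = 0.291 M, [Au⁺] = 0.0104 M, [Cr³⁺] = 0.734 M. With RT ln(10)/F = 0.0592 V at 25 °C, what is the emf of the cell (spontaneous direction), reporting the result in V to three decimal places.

Au⁺/Au is the cathode (higher E°), Cr³⁺/Cr²⁺ the anode: E°cell = +1.72 − (-0.41) = +2.13 V, n = 1.
Overall: Au⁺(aq) + Cr²⁺(aq) → Au(s) + Cr³⁺(aq)
Q = [Cr³⁺] / ([Au⁺]·[Cr²⁺]); log Q = 2.385.
E = E° − (0.0592/n) log Q = +2.13 − (0.0592/1)(2.385) = +1.989 V.

+1.989 V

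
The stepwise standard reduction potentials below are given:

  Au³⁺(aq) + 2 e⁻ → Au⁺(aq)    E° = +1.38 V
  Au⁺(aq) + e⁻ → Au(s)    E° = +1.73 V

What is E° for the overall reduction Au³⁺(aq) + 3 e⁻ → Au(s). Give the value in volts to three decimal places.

+1.497 V

Standard free energies of sequential steps add: ΔG°₃ = ΔG°₁ + ΔG°₂, so n₃E°₃ = n₁E°₁ + n₂E°₂.
E°₃ = (2×+1.38 + 1×+1.73) / 3 = (+4.490) / 3 = +1.497 V.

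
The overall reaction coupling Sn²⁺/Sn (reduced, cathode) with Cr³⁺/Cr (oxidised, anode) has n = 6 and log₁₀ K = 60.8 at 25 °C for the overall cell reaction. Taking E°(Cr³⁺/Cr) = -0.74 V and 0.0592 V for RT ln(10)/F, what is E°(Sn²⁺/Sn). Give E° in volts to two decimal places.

E°cell = (0.0592/n)·log K = (0.0592/6)(60.8) = +0.600 V.
Since Sn²⁺/Sn is the cathode and Cr³⁺/Cr the anode, E°cell = E°(Sn²⁺/Sn) − E°(Cr³⁺/Cr).
So E°(Sn²⁺/Sn) = E°cell + E°(Cr³⁺/Cr) = +0.600 + (-0.74) = -0.14 V.

-0.14 V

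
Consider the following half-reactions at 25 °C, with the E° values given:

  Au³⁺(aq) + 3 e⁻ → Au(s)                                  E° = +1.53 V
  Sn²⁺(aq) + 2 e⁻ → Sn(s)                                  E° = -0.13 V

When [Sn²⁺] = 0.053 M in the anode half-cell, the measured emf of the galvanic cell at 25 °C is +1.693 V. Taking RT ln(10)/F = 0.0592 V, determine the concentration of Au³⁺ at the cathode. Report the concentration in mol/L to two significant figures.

Au³⁺/Au is the cathode, Sn²⁺/Sn the anode: E°cell = +1.66 V, n = 6.
Overall reaction: 2 Au³⁺(aq) + 3 Sn(s) → 2 Au(s) + 3 Sn²⁺(aq); Q = [Sn²⁺]^3/[Au³⁺]^2.
From E = E° − (0.0592/n) log Q: log Q = (E° − E)·n/0.0592 = (+1.66 − (+1.693))·6/0.0592 = -3.3446.
So 2·log[Au³⁺] = 3·log(0.053) − log Q = -3.8272 − (-3.3446) = -0.4826; log[Au³⁺] = -0.4826 / 2 = -0.2413; [Au³⁺] = 10^(-0.2413) ≈ 0.57 M.

0.57 M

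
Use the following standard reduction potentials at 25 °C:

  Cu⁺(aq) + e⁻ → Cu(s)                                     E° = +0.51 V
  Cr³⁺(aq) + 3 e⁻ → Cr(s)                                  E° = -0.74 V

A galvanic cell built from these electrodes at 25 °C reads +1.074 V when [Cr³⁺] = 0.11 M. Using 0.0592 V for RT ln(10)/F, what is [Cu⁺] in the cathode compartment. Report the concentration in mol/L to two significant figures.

0.00051 M

Cu⁺/Cu is the cathode, Cr³⁺/Cr the anode: E°cell = +1.25 V, n = 3.
Overall reaction: 3 Cu⁺(aq) + Cr(s) → 3 Cu(s) + Cr³⁺(aq); Q = [Cr³⁺]^1/[Cu⁺]^3.
From E = E° − (0.0592/n) log Q: log Q = (E° − E)·n/0.0592 = (+1.25 − (+1.074))·3/0.0592 = 8.9189.
So 3·log[Cu⁺] = 1·log(0.11) − log Q = -0.9586 − (8.9189) = -9.8775; log[Cu⁺] = -9.8775 / 3 = -3.2925; [Cu⁺] = 10^(-3.2925) ≈ 0.00051 M.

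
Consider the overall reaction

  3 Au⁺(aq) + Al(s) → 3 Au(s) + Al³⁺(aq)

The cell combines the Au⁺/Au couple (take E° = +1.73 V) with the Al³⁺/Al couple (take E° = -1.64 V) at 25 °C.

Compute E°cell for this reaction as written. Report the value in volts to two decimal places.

+3.37 V

The Au⁺/Au couple has the higher reduction potential, so it is the cathode; Al³⁺/Al is oxidised at the anode.
E°cell = E°(cathode) − E°(anode) = (+1.73) − (-1.64) = +3.37 V.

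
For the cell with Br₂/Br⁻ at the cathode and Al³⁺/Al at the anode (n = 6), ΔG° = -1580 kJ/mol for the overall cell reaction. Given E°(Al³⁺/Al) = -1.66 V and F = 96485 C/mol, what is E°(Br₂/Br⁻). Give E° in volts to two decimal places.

E°cell = −ΔG°/(nF) = −(-1580×10³)/((6)(96485)) = +2.729 V.
Since Br₂/Br⁻ is the cathode and Al³⁺/Al the anode, E°cell = E°(Br₂/Br⁻) − E°(Al³⁺/Al).
So E°(Br₂/Br⁻) = E°cell + E°(Al³⁺/Al) = +2.729 + (-1.66) = +1.07 V.

+1.07 V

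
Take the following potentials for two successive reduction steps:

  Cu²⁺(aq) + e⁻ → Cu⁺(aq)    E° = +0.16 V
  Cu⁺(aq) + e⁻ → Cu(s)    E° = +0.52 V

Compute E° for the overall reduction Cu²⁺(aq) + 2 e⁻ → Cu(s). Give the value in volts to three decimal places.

+0.340 V

Standard free energies of sequential steps add: ΔG°₃ = ΔG°₁ + ΔG°₂, so n₃E°₃ = n₁E°₁ + n₂E°₂.
E°₃ = (1×+0.16 + 1×+0.52) / 2 = (+0.680) / 2 = +0.340 V.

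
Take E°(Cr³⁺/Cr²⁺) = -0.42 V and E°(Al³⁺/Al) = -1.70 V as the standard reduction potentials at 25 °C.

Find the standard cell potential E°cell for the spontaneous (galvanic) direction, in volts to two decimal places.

+1.28 V

The Cr³⁺/Cr²⁺ couple has the higher reduction potential, so it is the cathode; Al³⁺/Al is oxidised at the anode.
E°cell = E°(cathode) − E°(anode) = (-0.42) − (-1.70) = +1.28 V.
Since E°cell > 0, the reaction is spontaneous under standard conditions.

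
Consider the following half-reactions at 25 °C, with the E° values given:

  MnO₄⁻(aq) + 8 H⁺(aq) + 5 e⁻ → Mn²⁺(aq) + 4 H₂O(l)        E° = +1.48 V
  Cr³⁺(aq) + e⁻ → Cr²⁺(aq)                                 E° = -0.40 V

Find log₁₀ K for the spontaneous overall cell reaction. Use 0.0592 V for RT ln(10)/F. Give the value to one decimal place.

158.8

Cathode: MnO₄⁻/Mn²⁺; anode: Cr³⁺/Cr²⁺. E°cell = +1.88 V, n = 5.
log K = nE°cell / 0.0592 = (5)(+1.88) / 0.0592 = 158.8.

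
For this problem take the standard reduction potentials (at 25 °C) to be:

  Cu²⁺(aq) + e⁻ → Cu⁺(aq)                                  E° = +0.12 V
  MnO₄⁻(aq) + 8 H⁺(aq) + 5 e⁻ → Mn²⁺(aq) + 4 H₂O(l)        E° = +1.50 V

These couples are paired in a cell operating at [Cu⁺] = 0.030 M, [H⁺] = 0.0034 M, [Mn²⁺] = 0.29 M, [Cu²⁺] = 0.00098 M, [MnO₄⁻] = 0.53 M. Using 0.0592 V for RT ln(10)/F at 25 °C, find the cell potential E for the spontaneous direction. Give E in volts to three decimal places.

MnO₄⁻/Mn²⁺ is the cathode (higher E°), Cu²⁺/Cu⁺ the anode: E°cell = +1.50 − (+0.12) = +1.38 V, n = 5.
Overall: MnO₄⁻(aq) + 8 H⁺(aq) + 5 Cu⁺(aq) → Mn²⁺(aq) + 4 H₂O(l) + 5 Cu²⁺(aq)
Q = [Mn²⁺]·[Cu²⁺]^5 / ([MnO₄⁻]·[H⁺]^8·[Cu⁺]^5); log Q = 12.057.
E = E° − (0.0592/n) log Q = +1.38 − (0.0592/5)(12.057) = +1.237 V.

+1.237 V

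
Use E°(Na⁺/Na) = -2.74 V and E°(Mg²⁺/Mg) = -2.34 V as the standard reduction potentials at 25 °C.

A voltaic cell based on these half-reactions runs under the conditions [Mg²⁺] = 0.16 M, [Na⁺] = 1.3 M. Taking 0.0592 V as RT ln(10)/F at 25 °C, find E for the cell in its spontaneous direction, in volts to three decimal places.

Mg²⁺/Mg is the cathode (higher E°), Na⁺/Na the anode: E°cell = -2.34 − (-2.74) = +0.40 V, n = 2.
Overall: Mg²⁺(aq) + 2 Na(s) → Mg(s) + 2 Na⁺(aq)
Q = [Na⁺]^2 / ([Mg²⁺]); log Q = 1.024.
E = E° − (0.0592/n) log Q = +0.40 − (0.0592/2)(1.024) = +0.370 V.

+0.370 V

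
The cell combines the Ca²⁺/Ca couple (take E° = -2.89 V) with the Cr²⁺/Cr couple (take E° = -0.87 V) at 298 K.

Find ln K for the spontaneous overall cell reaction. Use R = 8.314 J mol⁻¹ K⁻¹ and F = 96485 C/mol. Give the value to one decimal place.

Cathode: Cr²⁺/Cr; anode: Ca²⁺/Ca. E°cell = (-0.87) − (-2.89) = +2.02 V, with n = 2.
ΔG° = −nFE° = −RT ln K, so ln K = nFE°/(RT) = (2)(96485)(+2.02) / ((8.314)(298)) = 157.331.

157.3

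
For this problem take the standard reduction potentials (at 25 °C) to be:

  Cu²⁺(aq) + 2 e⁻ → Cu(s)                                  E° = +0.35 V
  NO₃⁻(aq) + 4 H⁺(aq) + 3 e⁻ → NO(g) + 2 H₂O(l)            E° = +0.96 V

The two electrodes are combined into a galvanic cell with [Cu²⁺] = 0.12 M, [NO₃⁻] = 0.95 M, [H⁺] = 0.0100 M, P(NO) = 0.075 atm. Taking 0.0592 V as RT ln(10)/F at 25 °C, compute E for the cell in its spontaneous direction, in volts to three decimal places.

+0.501 V

NO₃⁻/NO is the cathode (higher E°), Cu²⁺/Cu the anode: E°cell = +0.96 − (+0.35) = +0.61 V, n = 6.
Overall: 2 NO₃⁻(aq) + 8 H⁺(aq) + 3 Cu(s) → 2 NO(g) + 4 H₂O(l) + 3 Cu²⁺(aq)
Q = P(NO)^2·[Cu²⁺]^3 / ([NO₃⁻]^2·[H⁺]^8); log Q = 11.032.
E = E° − (0.0592/n) log Q = +0.61 − (0.0592/6)(11.032) = +0.501 V.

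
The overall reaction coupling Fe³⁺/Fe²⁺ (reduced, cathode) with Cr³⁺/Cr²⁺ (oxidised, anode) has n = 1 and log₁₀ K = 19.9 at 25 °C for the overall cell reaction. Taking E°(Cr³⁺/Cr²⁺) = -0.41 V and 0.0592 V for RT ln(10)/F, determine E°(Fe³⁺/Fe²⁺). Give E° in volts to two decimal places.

+0.77 V

E°cell = (0.0592/n)·log K = (0.0592/1)(19.9) = +1.178 V.
Since Fe³⁺/Fe²⁺ is the cathode and Cr³⁺/Cr²⁺ the anode, E°cell = E°(Fe³⁺/Fe²⁺) − E°(Cr³⁺/Cr²⁺).
So E°(Fe³⁺/Fe²⁺) = E°cell + E°(Cr³⁺/Cr²⁺) = +1.178 + (-0.41) = +0.77 V.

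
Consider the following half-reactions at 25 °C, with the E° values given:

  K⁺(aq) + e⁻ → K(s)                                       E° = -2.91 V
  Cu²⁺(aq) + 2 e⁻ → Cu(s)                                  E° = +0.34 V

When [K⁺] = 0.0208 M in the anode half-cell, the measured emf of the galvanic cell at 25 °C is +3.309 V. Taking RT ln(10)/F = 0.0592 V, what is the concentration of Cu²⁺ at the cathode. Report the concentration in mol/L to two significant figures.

0.043 M

Cu²⁺/Cu is the cathode, K⁺/K the anode: E°cell = +3.25 V, n = 2.
Overall reaction: Cu²⁺(aq) + 2 K(s) → Cu(s) + 2 K⁺(aq); Q = [K⁺]^2/[Cu²⁺]^1.
From E = E° − (0.0592/n) log Q: log Q = (E° − E)·n/0.0592 = (+3.25 − (+3.309))·2/0.0592 = -1.9932.
So 1·log[Cu²⁺] = 2·log(0.0208) − log Q = -3.3639 − (-1.9932) = -1.3707; [Cu²⁺] = 10^(-1.3707) ≈ 0.043 M.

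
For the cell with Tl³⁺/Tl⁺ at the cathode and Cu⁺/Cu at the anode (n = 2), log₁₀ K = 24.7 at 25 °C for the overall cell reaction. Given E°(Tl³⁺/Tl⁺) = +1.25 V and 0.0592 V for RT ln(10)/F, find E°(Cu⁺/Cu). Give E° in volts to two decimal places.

E°cell = (0.0592/n)·log K = (0.0592/2)(24.7) = +0.731 V.
Since Tl³⁺/Tl⁺ is the cathode and Cu⁺/Cu the anode, E°cell = E°(Tl³⁺/Tl⁺) − E°(Cu⁺/Cu).
So E°(Cu⁺/Cu) = E°(Tl³⁺/Tl⁺) − E°cell = (+1.25) − (+0.731) = +0.52 V.

+0.52 V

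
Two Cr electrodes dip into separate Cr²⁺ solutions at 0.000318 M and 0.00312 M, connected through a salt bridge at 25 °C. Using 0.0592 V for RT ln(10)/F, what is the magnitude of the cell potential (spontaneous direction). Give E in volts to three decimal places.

+0.029 V

For a concentration cell E°cell = 0. The 0.00312 M side is the cathode (reduction is favoured where [Cr²⁺] is higher).
With n = 2, E = −(0.0592/2) log([Cr²⁺]ₐₙ/[Cr²⁺]꜀ₐₜ) = −(0.0592/2) log(0.000318/0.00312) = −(0.0592/2)(-0.992) = +0.029 V.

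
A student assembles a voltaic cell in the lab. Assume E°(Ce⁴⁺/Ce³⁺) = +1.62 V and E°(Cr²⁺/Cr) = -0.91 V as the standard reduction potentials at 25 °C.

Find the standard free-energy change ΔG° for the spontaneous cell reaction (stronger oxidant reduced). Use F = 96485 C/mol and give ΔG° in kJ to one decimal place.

-488.2 kJ

Ce⁴⁺/Ce³⁺ (E° = +1.62 V) is the cathode; Cr²⁺/Cr (E° = -0.91 V) is the anode, so E°cell = +2.53 V.
Balancing electrons gives n = 2 (lcm of 1 and 2).
ΔG° = −nFE° = −(2)(96485)(+2.53) = -488,214 J = -488.2 kJ.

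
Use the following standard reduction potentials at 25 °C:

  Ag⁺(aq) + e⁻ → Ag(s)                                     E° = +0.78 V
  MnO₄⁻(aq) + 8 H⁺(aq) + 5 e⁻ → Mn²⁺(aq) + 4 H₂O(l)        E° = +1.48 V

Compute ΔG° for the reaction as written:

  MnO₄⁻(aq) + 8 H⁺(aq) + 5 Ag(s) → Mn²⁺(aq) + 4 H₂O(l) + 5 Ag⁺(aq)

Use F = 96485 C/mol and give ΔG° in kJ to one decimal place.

As written, MnO₄⁻/Mn²⁺ is reduced (cathode) and Ag⁺/Ag is oxidised (anode), so E°cell = (+1.48) − (+0.78) = +0.70 V.
Balancing electrons gives n = 5.
ΔG° = −nFE° = −(5)(96485)(+0.70) = -337,698 J = -337.7 kJ.

-337.7 kJ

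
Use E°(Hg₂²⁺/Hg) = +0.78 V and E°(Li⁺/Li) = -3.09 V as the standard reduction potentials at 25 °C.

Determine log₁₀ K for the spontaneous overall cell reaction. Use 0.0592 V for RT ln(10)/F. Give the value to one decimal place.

130.7

Cathode: Hg₂²⁺/Hg; anode: Li⁺/Li. E°cell = +3.87 V, n = 2.
log K = nE°cell / 0.0592 = (2)(+3.87) / 0.0592 = 130.7.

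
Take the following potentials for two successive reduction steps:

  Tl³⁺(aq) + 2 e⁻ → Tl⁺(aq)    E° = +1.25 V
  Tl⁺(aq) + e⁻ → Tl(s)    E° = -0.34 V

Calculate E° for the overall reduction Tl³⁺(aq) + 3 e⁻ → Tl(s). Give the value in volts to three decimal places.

+0.720 V

Since ΔG° = −nFE° is additive over sequential reductions, n₃E°₃ = n₁E°₁ + n₂E°₂.
E°₃ = (2×+1.25 + 1×-0.34) / 3 = (+2.160) / 3 = +0.720 V.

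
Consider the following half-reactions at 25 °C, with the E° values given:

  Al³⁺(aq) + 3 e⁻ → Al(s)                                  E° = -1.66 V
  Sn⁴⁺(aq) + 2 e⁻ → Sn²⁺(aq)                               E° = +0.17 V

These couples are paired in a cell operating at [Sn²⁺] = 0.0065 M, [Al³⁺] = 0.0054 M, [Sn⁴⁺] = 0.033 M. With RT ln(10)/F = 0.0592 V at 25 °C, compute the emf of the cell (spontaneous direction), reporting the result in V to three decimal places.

Sn⁴⁺/Sn²⁺ is the cathode (higher E°), Al³⁺/Al the anode: E°cell = +0.17 − (-1.66) = +1.83 V, n = 6.
Overall: 3 Sn⁴⁺(aq) + 2 Al(s) → 3 Sn²⁺(aq) + 2 Al³⁺(aq)
Q = [Sn²⁺]^3·[Al³⁺]^2 / ([Sn⁴⁺]^3); log Q = -6.652.
E = E° − (0.0592/n) log Q = +1.83 − (0.0592/6)(-6.652) = +1.896 V.

+1.896 V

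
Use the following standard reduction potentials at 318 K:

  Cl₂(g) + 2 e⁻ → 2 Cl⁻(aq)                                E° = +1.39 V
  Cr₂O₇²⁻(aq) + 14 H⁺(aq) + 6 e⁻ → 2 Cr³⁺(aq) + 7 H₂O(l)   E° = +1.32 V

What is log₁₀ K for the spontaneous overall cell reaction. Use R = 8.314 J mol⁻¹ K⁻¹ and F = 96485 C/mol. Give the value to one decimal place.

6.7

Cathode: Cl₂/Cl⁻; anode: Cr₂O₇²⁻/Cr³⁺. E°cell = (+1.39) − (+1.32) = +0.07 V, with n = 6.
ΔG° = −nFE° = −RT ln K, so ln K = nFE°/(RT) = (6)(96485)(+0.07) / ((8.314)(318)) = 15.328.
log₁₀ K = 15.328 / ln 10 = 6.7.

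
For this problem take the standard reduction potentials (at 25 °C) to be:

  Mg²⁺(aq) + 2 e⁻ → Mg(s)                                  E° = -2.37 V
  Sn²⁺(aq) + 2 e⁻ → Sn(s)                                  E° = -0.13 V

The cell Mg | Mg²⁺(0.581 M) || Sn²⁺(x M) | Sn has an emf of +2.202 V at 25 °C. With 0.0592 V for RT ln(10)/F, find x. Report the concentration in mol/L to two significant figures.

0.030 M

Sn²⁺/Sn is the cathode, Mg²⁺/Mg the anode: E°cell = +2.24 V, n = 2.
Overall reaction: Sn²⁺(aq) + Mg(s) → Sn(s) + Mg²⁺(aq); Q = [Mg²⁺]^1/[Sn²⁺]^1.
From E = E° − (0.0592/n) log Q: log Q = (E° − E)·n/0.0592 = (+2.24 − (+2.202))·2/0.0592 = 1.2838.
So 1·log[Sn²⁺] = 1·log(0.581) − log Q = -0.2358 − (1.2838) = -1.5196; [Sn²⁺] = 10^(-1.5196) ≈ 0.030 M.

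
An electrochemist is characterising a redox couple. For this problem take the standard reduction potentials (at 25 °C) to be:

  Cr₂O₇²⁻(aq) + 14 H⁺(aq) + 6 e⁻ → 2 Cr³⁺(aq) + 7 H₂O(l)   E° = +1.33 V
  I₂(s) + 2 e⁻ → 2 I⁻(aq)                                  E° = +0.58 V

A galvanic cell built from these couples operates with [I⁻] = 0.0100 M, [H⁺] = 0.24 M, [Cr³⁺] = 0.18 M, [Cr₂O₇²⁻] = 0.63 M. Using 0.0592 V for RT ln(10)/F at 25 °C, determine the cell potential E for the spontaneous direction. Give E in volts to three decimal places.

+0.559 V

Cr₂O₇²⁻/Cr³⁺ is the cathode (higher E°), I₂/I⁻ the anode: E°cell = +1.33 − (+0.58) = +0.75 V, n = 6.
Overall: Cr₂O₇²⁻(aq) + 14 H⁺(aq) + 6 I⁻(aq) → 2 Cr³⁺(aq) + 7 H₂O(l) + 3 I₂(s)
Q = [Cr³⁺]^2 / ([Cr₂O₇²⁻]·[H⁺]^14·[I⁻]^6); log Q = 19.388.
E = E° − (0.0592/n) log Q = +0.75 − (0.0592/6)(19.388) = +0.559 V.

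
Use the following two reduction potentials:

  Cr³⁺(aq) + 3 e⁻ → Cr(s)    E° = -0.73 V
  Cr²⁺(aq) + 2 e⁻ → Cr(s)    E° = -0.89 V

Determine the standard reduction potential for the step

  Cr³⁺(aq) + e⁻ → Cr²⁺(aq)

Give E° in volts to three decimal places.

Sequential free energies add, so n₃E°₃ = n₁E°₁ + n₂E°₂.
With n₃ = 3, and the known step contributing 2×(-0.89) V, the unknown satisfies 1·E° = 3×(-0.73) − 2×(-0.89) = -0.410.
E° = -0.410 / 1 = -0.410 V.

-0.410 V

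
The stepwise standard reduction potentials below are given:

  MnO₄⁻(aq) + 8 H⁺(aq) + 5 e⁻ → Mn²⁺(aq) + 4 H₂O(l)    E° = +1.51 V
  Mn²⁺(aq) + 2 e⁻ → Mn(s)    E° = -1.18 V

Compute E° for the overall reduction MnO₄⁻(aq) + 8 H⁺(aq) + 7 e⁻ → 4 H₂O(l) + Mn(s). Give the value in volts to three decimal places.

Adding the free-energy changes (−nFE°) of the two steps gives −n₃FE°₃ = −n₁FE°₁ − n₂FE°₂.
E°₃ = (5×+1.51 + 2×-1.18) / 7 = (+5.190) / 7 = +0.741 V.

+0.741 V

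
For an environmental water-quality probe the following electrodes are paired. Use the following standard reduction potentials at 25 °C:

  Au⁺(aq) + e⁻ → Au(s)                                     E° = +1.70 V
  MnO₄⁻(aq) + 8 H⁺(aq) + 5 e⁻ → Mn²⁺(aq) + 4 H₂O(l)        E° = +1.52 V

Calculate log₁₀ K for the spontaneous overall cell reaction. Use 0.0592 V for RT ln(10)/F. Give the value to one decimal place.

15.2

Cathode: Au⁺/Au; anode: MnO₄⁻/Mn²⁺. E°cell = +0.18 V, n = 5.
log K = nE°cell / 0.0592 = (5)(+0.18) / 0.0592 = 15.2.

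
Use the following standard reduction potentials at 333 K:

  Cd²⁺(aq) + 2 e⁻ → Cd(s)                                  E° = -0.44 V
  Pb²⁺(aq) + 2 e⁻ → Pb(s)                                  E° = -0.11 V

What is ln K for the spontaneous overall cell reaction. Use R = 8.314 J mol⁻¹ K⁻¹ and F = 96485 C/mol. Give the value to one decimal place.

23.0

Cathode: Pb²⁺/Pb; anode: Cd²⁺/Cd. E°cell = (-0.11) − (-0.44) = +0.33 V, with n = 2.
ΔG° = −nFE° = −RT ln K, so ln K = nFE°/(RT) = (2)(96485)(+0.33) / ((8.314)(333)) = 23.001.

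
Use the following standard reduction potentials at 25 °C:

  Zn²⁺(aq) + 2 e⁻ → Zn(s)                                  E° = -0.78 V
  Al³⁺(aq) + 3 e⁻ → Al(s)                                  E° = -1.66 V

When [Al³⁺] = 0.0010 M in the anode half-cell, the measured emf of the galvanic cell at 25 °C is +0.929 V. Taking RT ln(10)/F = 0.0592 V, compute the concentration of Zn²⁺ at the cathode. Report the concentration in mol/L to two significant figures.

0.45 M

Zn²⁺/Zn is the cathode, Al³⁺/Al the anode: E°cell = +0.88 V, n = 6.
Overall reaction: 3 Zn²⁺(aq) + 2 Al(s) → 3 Zn(s) + 2 Al³⁺(aq); Q = [Al³⁺]^2/[Zn²⁺]^3.
From E = E° − (0.0592/n) log Q: log Q = (E° − E)·n/0.0592 = (+0.88 − (+0.929))·6/0.0592 = -4.9662.
So 3·log[Zn²⁺] = 2·log(0.001) − log Q = -6.0000 − (-4.9662) = -1.0338; log[Zn²⁺] = -1.0338 / 3 = -0.3446; [Zn²⁺] = 10^(-0.3446) ≈ 0.45 M.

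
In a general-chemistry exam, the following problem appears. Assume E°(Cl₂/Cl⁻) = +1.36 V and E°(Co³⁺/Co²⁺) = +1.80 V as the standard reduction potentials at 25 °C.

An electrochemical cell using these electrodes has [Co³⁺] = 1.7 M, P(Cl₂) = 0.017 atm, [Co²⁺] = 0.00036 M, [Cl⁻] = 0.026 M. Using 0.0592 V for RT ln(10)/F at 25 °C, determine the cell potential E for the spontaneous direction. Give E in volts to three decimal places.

+0.616 V

Co³⁺/Co²⁺ is the cathode (higher E°), Cl₂/Cl⁻ the anode: E°cell = +1.80 − (+1.36) = +0.44 V, n = 2.
Overall: 2 Co³⁺(aq) + 2 Cl⁻(aq) → 2 Co²⁺(aq) + Cl₂(g)
Q = [Co²⁺]^2·P(Cl₂) / ([Co³⁺]^2·[Cl⁻]^2); log Q = -5.948.
E = E° − (0.0592/n) log Q = +0.44 − (0.0592/2)(-5.948) = +0.616 V.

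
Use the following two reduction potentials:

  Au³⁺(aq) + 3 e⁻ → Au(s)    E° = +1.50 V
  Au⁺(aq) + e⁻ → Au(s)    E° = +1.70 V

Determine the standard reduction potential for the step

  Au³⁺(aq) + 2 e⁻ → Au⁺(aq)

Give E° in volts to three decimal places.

Sequential free energies add, so n₃E°₃ = n₁E°₁ + n₂E°₂.
With n₃ = 3, and the known step contributing 1×(+1.70) V, the unknown satisfies 2·E° = 3×(+1.50) − 1×(+1.70) = +2.800.
E° = +2.800 / 2 = +1.400 V.

+1.400 V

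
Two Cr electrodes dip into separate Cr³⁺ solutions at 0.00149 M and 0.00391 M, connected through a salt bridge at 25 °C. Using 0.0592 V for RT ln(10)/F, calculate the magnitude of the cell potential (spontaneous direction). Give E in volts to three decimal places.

+0.008 V

For a concentration cell E°cell = 0. The 0.00391 M side is the cathode (reduction is favoured where [Cr³⁺] is higher).
With n = 3, E = −(0.0592/3) log([Cr³⁺]ₐₙ/[Cr³⁺]꜀ₐₜ) = −(0.0592/3) log(0.00149/0.00391) = −(0.0592/3)(-0.419) = +0.008 V.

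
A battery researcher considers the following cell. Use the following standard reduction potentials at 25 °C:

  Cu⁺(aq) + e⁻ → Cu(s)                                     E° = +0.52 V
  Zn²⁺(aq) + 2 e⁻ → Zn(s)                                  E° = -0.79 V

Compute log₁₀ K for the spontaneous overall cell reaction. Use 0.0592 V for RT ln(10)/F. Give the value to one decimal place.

44.3

Cathode: Cu⁺/Cu; anode: Zn²⁺/Zn. E°cell = +1.31 V, n = 2.
log K = nE°cell / 0.0592 = (2)(+1.31) / 0.0592 = 44.3.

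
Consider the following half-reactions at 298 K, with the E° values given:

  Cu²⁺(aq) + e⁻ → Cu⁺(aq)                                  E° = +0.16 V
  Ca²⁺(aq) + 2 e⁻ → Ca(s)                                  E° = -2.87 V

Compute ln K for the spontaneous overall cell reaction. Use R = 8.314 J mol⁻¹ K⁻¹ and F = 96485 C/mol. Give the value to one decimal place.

Cathode: Cu²⁺/Cu⁺; anode: Ca²⁺/Ca. E°cell = (+0.16) − (-2.87) = +3.03 V, with n = 2.
ΔG° = −nFE° = −RT ln K, so ln K = nFE°/(RT) = (2)(96485)(+3.03) / ((8.314)(298)) = 235.997.

236.0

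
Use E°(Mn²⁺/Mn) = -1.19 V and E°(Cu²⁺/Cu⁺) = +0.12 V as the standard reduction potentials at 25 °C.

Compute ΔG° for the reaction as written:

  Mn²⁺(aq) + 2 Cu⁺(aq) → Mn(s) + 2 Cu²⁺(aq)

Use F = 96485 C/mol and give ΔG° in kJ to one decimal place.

+252.8 kJ

As written, Mn²⁺/Mn is reduced (cathode) and Cu²⁺/Cu⁺ is oxidised (anode), so E°cell = (-1.19) − (+0.12) = -1.31 V.
Balancing electrons gives n = 2.
ΔG° = −nFE° = −(2)(96485)(-1.31) = 252,791 J = +252.8 kJ.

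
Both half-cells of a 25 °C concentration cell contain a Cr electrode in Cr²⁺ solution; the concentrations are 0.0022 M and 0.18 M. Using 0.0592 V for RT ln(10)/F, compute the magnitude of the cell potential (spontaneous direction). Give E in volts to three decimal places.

+0.057 V

For a concentration cell E°cell = 0. The 0.18 M side is the cathode (reduction is favoured where [Cr²⁺] is higher).
With n = 2, E = −(0.0592/2) log([Cr²⁺]ₐₙ/[Cr²⁺]꜀ₐₜ) = −(0.0592/2) log(0.0022/0.18) = −(0.0592/2)(-1.913) = +0.057 V.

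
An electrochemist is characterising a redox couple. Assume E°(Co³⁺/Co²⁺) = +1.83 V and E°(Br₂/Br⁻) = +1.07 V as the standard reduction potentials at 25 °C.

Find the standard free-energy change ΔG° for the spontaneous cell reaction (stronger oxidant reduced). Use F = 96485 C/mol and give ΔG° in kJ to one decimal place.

Co³⁺/Co²⁺ (E° = +1.83 V) is the cathode; Br₂/Br⁻ (E° = +1.07 V) is the anode, so E°cell = +0.76 V.
Balancing electrons gives n = 2 (lcm of 1 and 2).
ΔG° = −nFE° = −(2)(96485)(+0.76) = -146,657 J = -146.7 kJ.

-146.7 kJ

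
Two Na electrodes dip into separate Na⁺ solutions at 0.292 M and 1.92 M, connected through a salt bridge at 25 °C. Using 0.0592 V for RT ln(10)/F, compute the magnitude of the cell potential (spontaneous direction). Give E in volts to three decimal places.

+0.048 V

For a concentration cell E°cell = 0. The 1.92 M side is the cathode (reduction is favoured where [Na⁺] is higher).
With n = 1, E = −(0.0592/1) log([Na⁺]ₐₙ/[Na⁺]꜀ₐₜ) = −(0.0592/1) log(0.292/1.92) = −(0.0592/1)(-0.818) = +0.048 V.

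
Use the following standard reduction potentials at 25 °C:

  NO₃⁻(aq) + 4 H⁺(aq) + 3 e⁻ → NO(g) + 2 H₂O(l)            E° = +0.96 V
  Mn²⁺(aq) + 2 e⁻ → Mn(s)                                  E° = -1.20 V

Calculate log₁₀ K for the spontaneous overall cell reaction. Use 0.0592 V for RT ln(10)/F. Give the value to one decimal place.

218.9

Cathode: NO₃⁻/NO; anode: Mn²⁺/Mn. E°cell = +2.16 V, n = 6.
log K = nE°cell / 0.0592 = (6)(+2.16) / 0.0592 = 218.9.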